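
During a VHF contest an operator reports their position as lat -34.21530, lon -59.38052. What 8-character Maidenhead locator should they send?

GF05hs48

Offset from 180°W / 90°S: lon 120.61948°, lat 55.78470°.
Field: 120.61948/20 → 6 → G, 55.78470/10 → 5 → F; chars GF.
Square: 0.61948/2 → 0, 5.78470/1 → 5; chars 05.
Subsquare: 0.61948/0.0833333 → 7 → h, 0.78470/0.0416667 → 18 → s; chars hs.
Extended square: 0.03615/0.00833333 → 4, 0.03470/0.00416667 → 8; chars 48.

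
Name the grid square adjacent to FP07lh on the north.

Latitude subsquare h = 7; +1 → 8 = i.
The longitude characters are unchanged.

FP07li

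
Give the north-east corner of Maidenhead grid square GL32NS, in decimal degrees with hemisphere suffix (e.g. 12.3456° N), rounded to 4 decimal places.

Field G=6, L=11: +6·20° lon, +11·10° lat → SW at lon -60°, lat 20°.
Square 3, 2: +3·2° lon, +2·1° lat → SW at lon -54°, lat 22°.
Subsquare n=13, s=18: +13·0.0833333° lon, +18·0.0416667° lat → SW at lon -52.9167°, lat 22.75°.
Cell spans 0.0833333° lon × 0.0416667° lat. NE corner is SW corner plus one full cell.
latitude 22.7917° N, longitude 52.8333° W.

22.7917° N, 52.8333° W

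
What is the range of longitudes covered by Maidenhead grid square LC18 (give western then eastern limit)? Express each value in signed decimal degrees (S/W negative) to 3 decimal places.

42.000, 44.000

Field L=11, C=2: +11·20° lon, +2·10° lat → SW at lon 40°, lat -70°.
Square 1, 8: +1·2° lon, +8·1° lat → SW at lon 42°, lat -62°.
Cell spans 2° lon × 1° lat.
west 42.000, east 44.000.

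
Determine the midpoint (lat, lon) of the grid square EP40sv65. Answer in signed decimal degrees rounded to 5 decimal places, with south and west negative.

Field E=4, P=15: +4·20° lon, +15·10° lat → SW at lon -100°, lat 60°.
Square 4, 0: +4·2° lon, +0·1° lat → SW at lon -92°, lat 60°.
Subsquare s=18, v=21: +18·0.0833333° lon, +21·0.0416667° lat → SW at lon -90.5°, lat 60.875°.
Extended square 6, 5: +6·0.00833333° lon, +5·0.00416667° lat → SW at lon -90.45°, lat 60.8958°.
Cell spans 0.00833333° lon × 0.00416667° lat. Centre is SW corner plus half of each.
latitude 60.89792, longitude -90.44583.

60.89792, -90.44583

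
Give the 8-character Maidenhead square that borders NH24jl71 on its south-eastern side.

Longitude extended square 7; +1 → 8.
Latitude extended square 1; −1 → 0.

NH24jl80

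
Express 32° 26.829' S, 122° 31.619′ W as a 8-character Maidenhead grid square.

CF87rn62

Add 180° to longitude and 90° to latitude: 57.47302, 57.55285.
Field: 57.47302/20 → 2 → C, 57.55285/10 → 5 → F; chars CF.
Square: 17.47302/2 → 8, 7.55285/1 → 7; chars 87.
Subsquare: 1.47302/0.0833333 → 17 → r, 0.55285/0.0416667 → 13 → n; chars rn.
Extended square: 0.05635/0.00833333 → 6, 0.01118/0.00416667 → 2; chars 62.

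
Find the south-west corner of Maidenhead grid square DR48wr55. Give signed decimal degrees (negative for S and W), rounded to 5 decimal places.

88.72917, -110.12500

Field D=3, R=17: +3·20° lon, +17·10° lat → SW at lon -120°, lat 80°.
Square 4, 8: +4·2° lon, +8·1° lat → SW at lon -112°, lat 88°.
Subsquare w=22, r=17: +22·0.0833333° lon, +17·0.0416667° lat → SW at lon -110.167°, lat 88.7083°.
Extended square 5, 5: +5·0.00833333° lon, +5·0.00416667° lat → SW at lon -110.125°, lat 88.7292°.
latitude 88.72917, longitude -110.12500.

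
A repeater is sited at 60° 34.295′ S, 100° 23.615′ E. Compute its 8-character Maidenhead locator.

Offset from 180°W / 90°S: lon 280.39358°, lat 29.42842°.
Field: lon ⌊280.39358/20⌋ = 14 → O; lat ⌊29.42842/10⌋ = 2 → C.
Square: lon ⌊0.39358/2⌋ = 0; lat ⌊9.42842/1⌋ = 9.
Subsquare: lon ⌊0.39358/0.0833333⌋ = 4 → e; lat ⌊0.42842/0.0416667⌋ = 10 → k.
Extended square: lon ⌊0.06025/0.00833333⌋ = 7; lat ⌊0.01175/0.00416667⌋ = 2.

OC09ek72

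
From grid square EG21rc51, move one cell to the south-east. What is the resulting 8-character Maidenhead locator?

EG21rc60

Longitude extended square 5; +1 → 6.
Latitude extended square 1; −1 → 0.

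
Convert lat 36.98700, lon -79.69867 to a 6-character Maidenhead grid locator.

FM06dx

Add 180° to longitude and 90° to latitude: 100.3013, 126.9870.
Field: 100.3013/20 → 5 → F, 126.9870/10 → 12 → M; chars FM.
Square: 0.3013/2 → 0, 6.9870/1 → 6; chars 06.
Subsquare: 0.3013/0.0833333 → 3 → d, 0.9870/0.0416667 → 23 → x; chars dx.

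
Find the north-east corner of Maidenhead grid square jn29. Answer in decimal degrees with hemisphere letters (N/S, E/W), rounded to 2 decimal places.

50.00° N, 6.00° E

Field J=9, N=13: +9·20° lon, +13·10° lat → SW at lon 0°, lat 40°.
Square 2, 9: +2·2° lon, +9·1° lat → SW at lon 4°, lat 49°.
Cell spans 2° lon × 1° lat. NE corner is SW corner plus one full cell.
latitude 50.00° N, longitude 6.00° E.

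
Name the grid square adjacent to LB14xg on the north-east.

Longitude subsquare x = 23; +1 → 24, wraps to 0 = a, carry into square.
Longitude square 1; +1 → 2.
Latitude subsquare g = 6; +1 → 7 = h.

LB24ah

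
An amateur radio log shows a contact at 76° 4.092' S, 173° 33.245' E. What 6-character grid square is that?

RB63sw

Add 180° to longitude and 90° to latitude: 353.5541, 13.9318.
Field: lon ⌊353.5541/20⌋ = 17 → R; lat ⌊13.9318/10⌋ = 1 → B.
Square: lon ⌊13.5541/2⌋ = 6; lat ⌊3.9318/1⌋ = 3.
Subsquare: lon ⌊1.5541/0.0833333⌋ = 18 → s; lat ⌊0.9318/0.0416667⌋ = 22 → w.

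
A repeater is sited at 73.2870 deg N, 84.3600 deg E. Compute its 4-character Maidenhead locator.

NQ23

Add 180° to longitude and 90° to latitude: 264.36, 163.29.
Field: 264.36/20 → 13 → N, 163.29/10 → 16 → Q; chars NQ.
Square: 4.36/2 → 2, 3.29/1 → 3; chars 23.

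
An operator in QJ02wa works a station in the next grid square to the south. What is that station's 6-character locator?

Latitude subsquare a = 0; −1 → -1, wraps to 23 = x, carry into square.
Latitude square 2; −1 → 1.
The longitude characters are unchanged.

QJ01wx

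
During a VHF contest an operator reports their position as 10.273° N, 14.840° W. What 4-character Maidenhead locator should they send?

IK20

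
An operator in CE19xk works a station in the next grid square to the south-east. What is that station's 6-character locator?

CE29aj

Longitude subsquare x = 23; +1 → 24, wraps to 0 = a, carry into square.
Longitude square 1; +1 → 2.
Latitude subsquare k = 10; −1 → 9 = j.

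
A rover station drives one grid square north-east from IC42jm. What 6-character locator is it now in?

IC42kn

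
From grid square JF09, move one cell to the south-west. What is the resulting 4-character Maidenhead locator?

Longitude square 0; −1 → -1, wraps to 9, carry into field.
Longitude field J = 9; −1 → 8 = I.
Latitude square 9; −1 → 8.

IF98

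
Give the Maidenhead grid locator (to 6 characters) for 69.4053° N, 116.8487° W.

DP19nj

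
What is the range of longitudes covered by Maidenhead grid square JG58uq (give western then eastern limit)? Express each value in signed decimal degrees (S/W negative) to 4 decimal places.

11.6667, 11.7500

Field J=9, G=6: +9·20° lon, +6·10° lat → SW at lon 0°, lat -30°.
Square 5, 8: +5·2° lon, +8·1° lat → SW at lon 10°, lat -22°.
Subsquare u=20, q=16: +20·0.0833333° lon, +16·0.0416667° lat → SW at lon 11.6667°, lat -21.3333°.
Cell spans 0.0833333° lon × 0.0416667° lat.
west 11.6667, east 11.7500.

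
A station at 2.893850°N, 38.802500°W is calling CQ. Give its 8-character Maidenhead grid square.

Add 180° to longitude and 90° to latitude: 141.19750, 92.89385.
Field: 141.19750/20 → 7 → H, 92.89385/10 → 9 → J; chars HJ.
Square: 1.19750/2 → 0, 2.89385/1 → 2; chars 02.
Subsquare: 1.19750/0.0833333 → 14 → o, 0.89385/0.0416667 → 21 → v; chars ov.
Extended square: 0.03083/0.00833333 → 3, 0.01885/0.00416667 → 4; chars 34.

HJ02ov34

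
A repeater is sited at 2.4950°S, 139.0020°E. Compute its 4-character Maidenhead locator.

PI97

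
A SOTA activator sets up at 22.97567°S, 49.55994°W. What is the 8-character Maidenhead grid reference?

GG57fa25

Shift to the Maidenhead origin (180°W, 90°S): lon 130.44006, lat 67.02433.
Field: 130.44006/20 → 6 → G, 67.02433/10 → 6 → G; chars GG.
Square: 10.44006/2 → 5, 7.02433/1 → 7; chars 57.
Subsquare: 0.44006/0.0833333 → 5 → f, 0.02433/0.0416667 → 0 → a; chars fa.
Extended square: 0.02339/0.00833333 → 2, 0.02433/0.00416667 → 5; chars 25.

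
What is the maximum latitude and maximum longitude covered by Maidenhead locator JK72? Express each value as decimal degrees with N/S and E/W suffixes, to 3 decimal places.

13.000° N, 16.000° E

Field J=9, K=10: +9·20° lon, +10·10° lat → SW at lon 0°, lat 10°.
Square 7, 2: +7·2° lon, +2·1° lat → SW at lon 14°, lat 12°.
Cell spans 2° lon × 1° lat. NE corner is SW corner plus one full cell.
latitude 13.000° N, longitude 16.000° E.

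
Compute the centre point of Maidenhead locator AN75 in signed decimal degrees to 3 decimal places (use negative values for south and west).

45.500, -165.000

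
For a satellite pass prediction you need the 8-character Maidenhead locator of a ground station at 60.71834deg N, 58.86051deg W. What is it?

Shift to the Maidenhead origin (180°W, 90°S): lon 121.13949, lat 150.71834.
Field: 121.13949/20 → 6 → G, 150.71834/10 → 15 → P; chars GP.
Square: 1.13949/2 → 0, 0.71834/1 → 0; chars 00.
Subsquare: 1.13949/0.0833333 → 13 → n, 0.71834/0.0416667 → 17 → r; chars nr.
Extended square: 0.05616/0.00833333 → 6, 0.01001/0.00416667 → 2; chars 62.

GP00nr62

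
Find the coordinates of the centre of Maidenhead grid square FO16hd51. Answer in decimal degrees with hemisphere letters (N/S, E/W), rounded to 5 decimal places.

Field F=5, O=14: +5·20° lon, +14·10° lat → SW at lon -80°, lat 50°.
Square 1, 6: +1·2° lon, +6·1° lat → SW at lon -78°, lat 56°.
Subsquare h=7, d=3: +7·0.0833333° lon, +3·0.0416667° lat → SW at lon -77.4167°, lat 56.125°.
Extended square 5, 1: +5·0.00833333° lon, +1·0.00416667° lat → SW at lon -77.375°, lat 56.1292°.
Cell spans 0.00833333° lon × 0.00416667° lat. Centre is SW corner plus half of each.
latitude 56.13125° N, longitude 77.37083° W.

56.13125° N, 77.37083° W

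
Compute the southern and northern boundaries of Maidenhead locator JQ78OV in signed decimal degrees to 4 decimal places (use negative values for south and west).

78.8750, 78.9167

Field J=9, Q=16: +9·20° lon, +16·10° lat → SW at lon 0°, lat 70°.
Square 7, 8: +7·2° lon, +8·1° lat → SW at lon 14°, lat 78°.
Subsquare o=14, v=21: +14·0.0833333° lon, +21·0.0416667° lat → SW at lon 15.1667°, lat 78.875°.
Cell spans 0.0833333° lon × 0.0416667° lat.
south 78.8750, north 78.9167.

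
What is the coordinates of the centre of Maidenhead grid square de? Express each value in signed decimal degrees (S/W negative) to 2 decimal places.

Field D=3, E=4: +3·20° lon, +4·10° lat → SW at lon -120°, lat -50°.
Cell spans 20° lon × 10° lat. Centre is SW corner plus half of each.
latitude -45.00, longitude -110.00.

-45.00, -110.00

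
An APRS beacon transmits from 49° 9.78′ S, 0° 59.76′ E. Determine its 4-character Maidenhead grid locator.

JE00

Shift to the Maidenhead origin (180°W, 90°S): lon 181.00, lat 40.84.
Field: lon ⌊181.00/20⌋ = 9 → J; lat ⌊40.84/10⌋ = 4 → E.
Square: lon ⌊1.00/2⌋ = 0; lat ⌊0.84/1⌋ = 0.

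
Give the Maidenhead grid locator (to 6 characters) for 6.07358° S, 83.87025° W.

Add 180° to longitude and 90° to latitude: 96.1298, 83.9264.
Field: lon ⌊96.1298/20⌋ = 4 → E; lat ⌊83.9264/10⌋ = 8 → I.
Square: lon ⌊16.1298/2⌋ = 8; lat ⌊3.9264/1⌋ = 3.
Subsquare: lon ⌊0.1298/0.0833333⌋ = 1 → b; lat ⌊0.9264/0.0416667⌋ = 22 → w.

EI83bw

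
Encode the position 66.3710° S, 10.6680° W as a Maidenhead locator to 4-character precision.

IC43

Offset from 180°W / 90°S: lon 169.33°, lat 23.63°.
Field: lon ⌊169.33/20⌋ = 8 → I; lat ⌊23.63/10⌋ = 2 → C.
Square: lon ⌊9.33/2⌋ = 4; lat ⌊3.63/1⌋ = 3.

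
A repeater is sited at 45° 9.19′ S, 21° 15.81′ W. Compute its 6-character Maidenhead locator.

HE94iu

Add 180° to longitude and 90° to latitude: 158.7365, 44.8468.
Field: lon ⌊158.7365/20⌋ = 7 → H; lat ⌊44.8468/10⌋ = 4 → E.
Square: lon ⌊18.7365/2⌋ = 9; lat ⌊4.8468/1⌋ = 4.
Subsquare: lon ⌊0.7365/0.0833333⌋ = 8 → i; lat ⌊0.8468/0.0416667⌋ = 20 → u.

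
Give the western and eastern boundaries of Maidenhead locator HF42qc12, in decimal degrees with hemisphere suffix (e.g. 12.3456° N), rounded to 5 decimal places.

30.65833° W, 30.65000° W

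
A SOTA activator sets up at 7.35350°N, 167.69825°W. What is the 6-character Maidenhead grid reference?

Add 180° to longitude and 90° to latitude: 12.3017, 97.3535.
Field: 12.3017/20 → 0 → A, 97.3535/10 → 9 → J; chars AJ.
Square: 12.3017/2 → 6, 7.3535/1 → 7; chars 67.
Subsquare: 0.3017/0.0833333 → 3 → d, 0.3535/0.0416667 → 8 → i; chars di.

AJ67di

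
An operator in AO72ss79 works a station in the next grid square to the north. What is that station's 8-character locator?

AO72st70

Latitude extended square 9; +1 → 10, wraps to 0, carry into subsquare.
Latitude subsquare s = 18; +1 → 19 = t.
The longitude characters are unchanged.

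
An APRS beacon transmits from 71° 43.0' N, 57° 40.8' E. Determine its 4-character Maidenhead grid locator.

LQ81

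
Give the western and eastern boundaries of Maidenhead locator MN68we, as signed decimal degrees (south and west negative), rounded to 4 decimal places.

73.8333, 73.9167

Field M=12, N=13: +12·20° lon, +13·10° lat → SW at lon 60°, lat 40°.
Square 6, 8: +6·2° lon, +8·1° lat → SW at lon 72°, lat 48°.
Subsquare w=22, e=4: +22·0.0833333° lon, +4·0.0416667° lat → SW at lon 73.8333°, lat 48.1667°.
Cell spans 0.0833333° lon × 0.0416667° lat.
west 73.8333, east 73.9167.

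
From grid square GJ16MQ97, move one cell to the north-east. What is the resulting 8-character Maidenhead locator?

GJ16nq08

Longitude extended square 9; +1 → 10, wraps to 0, carry into subsquare.
Longitude subsquare m = 12; +1 → 13 = n.
Latitude extended square 7; +1 → 8.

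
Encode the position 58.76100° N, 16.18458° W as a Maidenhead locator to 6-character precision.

IO18vs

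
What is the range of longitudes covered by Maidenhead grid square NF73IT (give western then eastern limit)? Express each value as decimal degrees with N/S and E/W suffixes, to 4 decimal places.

Field N=13, F=5: +13·20° lon, +5·10° lat → SW at lon 80°, lat -40°.
Square 7, 3: +7·2° lon, +3·1° lat → SW at lon 94°, lat -37°.
Subsquare i=8, t=19: +8·0.0833333° lon, +19·0.0416667° lat → SW at lon 94.6667°, lat -36.2083°.
Cell spans 0.0833333° lon × 0.0416667° lat.
west 94.6667° E, east 94.7500° E.

94.6667° E, 94.7500° E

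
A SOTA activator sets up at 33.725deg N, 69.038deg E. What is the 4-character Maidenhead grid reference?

MM43

Shift to the Maidenhead origin (180°W, 90°S): lon 249.04, lat 123.72.
Field: 249.04/20 → 12 → M, 123.72/10 → 12 → M; chars MM.
Square: 9.04/2 → 4, 3.72/1 → 3; chars 43.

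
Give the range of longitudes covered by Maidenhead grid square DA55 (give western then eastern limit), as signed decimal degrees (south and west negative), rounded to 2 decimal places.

Field D=3, A=0: +3·20° lon, +0·10° lat → SW at lon -120°, lat -90°.
Square 5, 5: +5·2° lon, +5·1° lat → SW at lon -110°, lat -85°.
Cell spans 2° lon × 1° lat.
west -110.00, east -108.00.

-110.00, -108.00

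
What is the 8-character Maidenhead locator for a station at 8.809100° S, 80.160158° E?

NI01be95

Add 180° to longitude and 90° to latitude: 260.16016, 81.19090.
Field (20°×10°, letters A–R): 260.16016/20 → 13 → N, 81.19090/10 → 8 → I; chars NI.
Square (2°×1°, digits 0–9): 0.16016/2 → 0, 1.19090/1 → 1; chars 01.
Subsquare (5′×2.5′, letters a–x): 0.16016/0.0833333 → 1 → b, 0.19090/0.0416667 → 4 → e; chars be.
Extended square (30″×15″, digits 0–9): 0.07682/0.00833333 → 9, 0.02423/0.00416667 → 5; chars 95.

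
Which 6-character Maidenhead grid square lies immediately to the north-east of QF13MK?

Longitude subsquare m = 12; +1 → 13 = n.
Latitude subsquare k = 10; +1 → 11 = l.

QF13nl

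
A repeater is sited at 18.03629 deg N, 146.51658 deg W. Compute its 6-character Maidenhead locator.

Add 180° to longitude and 90° to latitude: 33.4834, 108.0363.
Field: 33.4834/20 → 1 → B, 108.0363/10 → 10 → K; chars BK.
Square: 13.4834/2 → 6, 8.0363/1 → 8; chars 68.
Subsquare: 1.4834/0.0833333 → 17 → r, 0.0363/0.0416667 → 0 → a; chars ra.

BK68ra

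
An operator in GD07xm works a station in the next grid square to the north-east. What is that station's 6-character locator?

GD17an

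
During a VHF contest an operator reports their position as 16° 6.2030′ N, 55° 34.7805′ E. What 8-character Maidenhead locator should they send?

LK76sc94

Add 180° to longitude and 90° to latitude: 235.57968, 106.10338.
Field: lon ⌊235.57968/20⌋ = 11 → L; lat ⌊106.10338/10⌋ = 10 → K.
Square: lon ⌊15.57968/2⌋ = 7; lat ⌊6.10338/1⌋ = 6.
Subsquare: lon ⌊1.57968/0.0833333⌋ = 18 → s; lat ⌊0.10338/0.0416667⌋ = 2 → c.
Extended square: lon ⌊0.07968/0.00833333⌋ = 9; lat ⌊0.02005/0.00416667⌋ = 4.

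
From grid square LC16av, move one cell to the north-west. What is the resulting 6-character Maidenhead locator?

LC06xw

Longitude subsquare a = 0; −1 → -1, wraps to 23 = x, carry into square.
Longitude square 1; −1 → 0.
Latitude subsquare v = 21; +1 → 22 = w.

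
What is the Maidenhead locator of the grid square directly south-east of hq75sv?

HQ75tu

Longitude subsquare s = 18; +1 → 19 = t.
Latitude subsquare v = 21; −1 → 20 = u.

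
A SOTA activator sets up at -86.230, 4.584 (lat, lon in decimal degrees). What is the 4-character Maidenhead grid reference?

JA23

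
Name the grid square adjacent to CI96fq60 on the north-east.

CI96fq71

Longitude extended square 6; +1 → 7.
Latitude extended square 0; +1 → 1.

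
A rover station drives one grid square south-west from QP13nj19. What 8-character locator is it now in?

Longitude extended square 1; −1 → 0.
Latitude extended square 9; −1 → 8.

QP13nj08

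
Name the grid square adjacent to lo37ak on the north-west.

LO27xl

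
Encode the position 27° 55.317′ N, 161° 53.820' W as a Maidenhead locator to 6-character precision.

AL97bw

Shift to the Maidenhead origin (180°W, 90°S): lon 18.1030, lat 117.9219.
Field: 18.1030/20 → 0 → A, 117.9219/10 → 11 → L; chars AL.
Square: 18.1030/2 → 9, 7.9219/1 → 7; chars 97.
Subsquare: 0.1030/0.0833333 → 1 → b, 0.9219/0.0416667 → 22 → w; chars bw.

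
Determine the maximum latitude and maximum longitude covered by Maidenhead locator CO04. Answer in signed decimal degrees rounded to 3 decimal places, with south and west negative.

Field C=2, O=14: +2·20° lon, +14·10° lat → SW at lon -140°, lat 50°.
Square 0, 4: +0·2° lon, +4·1° lat → SW at lon -140°, lat 54°.
Cell spans 2° lon × 1° lat. NE corner is SW corner plus one full cell.
latitude 55.000, longitude -138.000.

55.000, -138.000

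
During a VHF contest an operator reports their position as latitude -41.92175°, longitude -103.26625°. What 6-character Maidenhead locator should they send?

Shift to the Maidenhead origin (180°W, 90°S): lon 76.7338, lat 48.0782.
Field: lon ⌊76.7338/20⌋ = 3 → D; lat ⌊48.0782/10⌋ = 4 → E.
Square: lon ⌊16.7338/2⌋ = 8; lat ⌊8.0782/1⌋ = 8.
Subsquare: lon ⌊0.7338/0.0833333⌋ = 8 → i; lat ⌊0.0782/0.0416667⌋ = 1 → b.

DE88ib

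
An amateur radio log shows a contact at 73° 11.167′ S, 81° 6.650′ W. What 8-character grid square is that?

EB96kt65

Add 180° to longitude and 90° to latitude: 98.88917, 16.81388.
Field: lon ⌊98.88917/20⌋ = 4 → E; lat ⌊16.81388/10⌋ = 1 → B.
Square: lon ⌊18.88917/2⌋ = 9; lat ⌊6.81388/1⌋ = 6.
Subsquare: lon ⌊0.88917/0.0833333⌋ = 10 → k; lat ⌊0.81388/0.0416667⌋ = 19 → t.
Extended square: lon ⌊0.05583/0.00833333⌋ = 6; lat ⌊0.02222/0.00416667⌋ = 5.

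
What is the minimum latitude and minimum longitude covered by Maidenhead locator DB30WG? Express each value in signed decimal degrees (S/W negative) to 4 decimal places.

Field D=3, B=1: +3·20° lon, +1·10° lat → SW at lon -120°, lat -80°.
Square 3, 0: +3·2° lon, +0·1° lat → SW at lon -114°, lat -80°.
Subsquare w=22, g=6: +22·0.0833333° lon, +6·0.0416667° lat → SW at lon -112.167°, lat -79.75°.
latitude -79.7500, longitude -112.1667.

-79.7500, -112.1667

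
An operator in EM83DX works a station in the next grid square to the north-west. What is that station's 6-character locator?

EM84ca

Longitude subsquare d = 3; −1 → 2 = c.
Latitude subsquare x = 23; +1 → 24, wraps to 0 = a, carry into square.
Latitude square 3; +1 → 4.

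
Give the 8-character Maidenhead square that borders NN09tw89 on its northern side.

NN09tx80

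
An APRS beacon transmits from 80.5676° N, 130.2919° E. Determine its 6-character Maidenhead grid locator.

PR50dn

Shift to the Maidenhead origin (180°W, 90°S): lon 310.2919, lat 170.5676.
Field: 310.2919/20 → 15 → P, 170.5676/10 → 17 → R; chars PR.
Square: 10.2919/2 → 5, 0.5676/1 → 0; chars 50.
Subsquare: 0.2919/0.0833333 → 3 → d, 0.5676/0.0416667 → 13 → n; chars dn.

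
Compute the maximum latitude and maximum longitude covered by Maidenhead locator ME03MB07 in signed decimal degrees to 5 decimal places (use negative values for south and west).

-46.92500, 61.00833

Field M=12, E=4: +12·20° lon, +4·10° lat → SW at lon 60°, lat -50°.
Square 0, 3: +0·2° lon, +3·1° lat → SW at lon 60°, lat -47°.
Subsquare m=12, b=1: +12·0.0833333° lon, +1·0.0416667° lat → SW at lon 61°, lat -46.9583°.
Extended square 0, 7: +0·0.00833333° lon, +7·0.00416667° lat → SW at lon 61°, lat -46.9292°.
Cell spans 0.00833333° lon × 0.00416667° lat. NE corner is SW corner plus one full cell.
latitude -46.92500, longitude 61.00833.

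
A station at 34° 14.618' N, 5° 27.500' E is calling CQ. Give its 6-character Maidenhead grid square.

JM24rf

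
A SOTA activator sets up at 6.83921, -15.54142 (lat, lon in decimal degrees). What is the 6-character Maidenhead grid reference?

IJ26fu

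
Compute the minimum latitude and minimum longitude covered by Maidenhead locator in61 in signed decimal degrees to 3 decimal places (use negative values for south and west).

41.000, -8.000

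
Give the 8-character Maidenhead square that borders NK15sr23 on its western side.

NK15sr13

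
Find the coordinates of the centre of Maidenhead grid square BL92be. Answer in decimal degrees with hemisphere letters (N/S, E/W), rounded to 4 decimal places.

Field B=1, L=11: +1·20° lon, +11·10° lat → SW at lon -160°, lat 20°.
Square 9, 2: +9·2° lon, +2·1° lat → SW at lon -142°, lat 22°.
Subsquare b=1, e=4: +1·0.0833333° lon, +4·0.0416667° lat → SW at lon -141.917°, lat 22.1667°.
Cell spans 0.0833333° lon × 0.0416667° lat. Centre is SW corner plus half of each.
latitude 22.1875° N, longitude 141.8750° W.

22.1875° N, 141.8750° W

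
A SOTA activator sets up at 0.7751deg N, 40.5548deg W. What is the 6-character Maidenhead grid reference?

Shift to the Maidenhead origin (180°W, 90°S): lon 139.4452, lat 90.7751.
Field (20°×10°, letters A–R): 139.4452/20 → 6 → G, 90.7751/10 → 9 → J; chars GJ.
Square (2°×1°, digits 0–9): 19.4452/2 → 9, 0.7751/1 → 0; chars 90.
Subsquare (5′×2.5′, letters a–x): 1.4452/0.0833333 → 17 → r, 0.7751/0.0416667 → 18 → s; chars rs.

GJ90rs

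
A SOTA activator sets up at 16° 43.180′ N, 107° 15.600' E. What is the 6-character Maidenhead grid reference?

OK36pr

Add 180° to longitude and 90° to latitude: 287.2600, 106.7197.
Field: 287.2600/20 → 14 → O, 106.7197/10 → 10 → K; chars OK.
Square: 7.2600/2 → 3, 6.7197/1 → 6; chars 36.
Subsquare: 1.2600/0.0833333 → 15 → p, 0.7197/0.0416667 → 17 → r; chars pr.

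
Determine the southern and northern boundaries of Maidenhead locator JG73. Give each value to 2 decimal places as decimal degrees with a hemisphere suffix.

27.00° S, 26.00° S

Field J=9, G=6: +9·20° lon, +6·10° lat → SW at lon 0°, lat -30°.
Square 7, 3: +7·2° lon, +3·1° lat → SW at lon 14°, lat -27°.
Cell spans 2° lon × 1° lat.
south 27.00° S, north 26.00° S.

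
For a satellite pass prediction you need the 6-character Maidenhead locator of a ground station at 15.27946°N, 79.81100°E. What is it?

MK95vg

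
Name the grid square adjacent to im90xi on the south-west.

IM90wh

Longitude subsquare x = 23; −1 → 22 = w.
Latitude subsquare i = 8; −1 → 7 = h.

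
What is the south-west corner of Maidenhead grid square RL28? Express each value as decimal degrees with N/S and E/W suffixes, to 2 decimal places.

Field R=17, L=11: +17·20° lon, +11·10° lat → SW at lon 160°, lat 20°.
Square 2, 8: +2·2° lon, +8·1° lat → SW at lon 164°, lat 28°.
latitude 28.00° N, longitude 164.00° E.

28.00° N, 164.00° E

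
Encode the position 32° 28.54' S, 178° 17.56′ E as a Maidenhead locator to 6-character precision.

RF97dm

Add 180° to longitude and 90° to latitude: 358.2927, 57.5243.
Field (20°×10°, letters A–R): 358.2927/20 → 17 → R, 57.5243/10 → 5 → F; chars RF.
Square (2°×1°, digits 0–9): 18.2927/2 → 9, 7.5243/1 → 7; chars 97.
Subsquare (5′×2.5′, letters a–x): 0.2927/0.0833333 → 3 → d, 0.5243/0.0416667 → 12 → m; chars dm.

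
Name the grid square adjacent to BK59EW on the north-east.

BK59fx

Longitude subsquare e = 4; +1 → 5 = f.
Latitude subsquare w = 22; +1 → 23 = x.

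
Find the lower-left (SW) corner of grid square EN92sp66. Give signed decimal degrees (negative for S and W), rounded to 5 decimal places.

42.65000, -80.45000

Field E=4, N=13: +4·20° lon, +13·10° lat → SW at lon -100°, lat 40°.
Square 9, 2: +9·2° lon, +2·1° lat → SW at lon -82°, lat 42°.
Subsquare s=18, p=15: +18·0.0833333° lon, +15·0.0416667° lat → SW at lon -80.5°, lat 42.625°.
Extended square 6, 6: +6·0.00833333° lon, +6·0.00416667° lat → SW at lon -80.45°, lat 42.65°.
latitude 42.65000, longitude -80.45000.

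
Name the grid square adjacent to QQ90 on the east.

Longitude square 9; +1 → 10, wraps to 0, carry into field.
Longitude field Q = 16; +1 → 17 = R.
The latitude characters are unchanged.

RQ00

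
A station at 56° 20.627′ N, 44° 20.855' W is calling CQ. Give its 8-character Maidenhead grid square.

GO76ti82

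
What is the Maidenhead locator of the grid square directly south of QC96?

QC95

Latitude square 6; −1 → 5.
The longitude characters are unchanged.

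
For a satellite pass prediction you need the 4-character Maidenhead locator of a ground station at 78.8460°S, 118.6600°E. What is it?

Add 180° to longitude and 90° to latitude: 298.66, 11.15.
Field: 298.66/20 → 14 → O, 11.15/10 → 1 → B; chars OB.
Square: 18.66/2 → 9, 1.15/1 → 1; chars 91.

OB91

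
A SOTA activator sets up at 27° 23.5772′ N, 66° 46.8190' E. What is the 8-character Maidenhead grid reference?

Shift to the Maidenhead origin (180°W, 90°S): lon 246.78032, lat 117.39295.
Field (20°×10°, letters A–R): 246.78032/20 → 12 → M, 117.39295/10 → 11 → L; chars ML.
Square (2°×1°, digits 0–9): 6.78032/2 → 3, 7.39295/1 → 7; chars 37.
Subsquare (5′×2.5′, letters a–x): 0.78032/0.0833333 → 9 → j, 0.39295/0.0416667 → 9 → j; chars jj.
Extended square (30″×15″, digits 0–9): 0.03032/0.00833333 → 3, 0.01795/0.00416667 → 4; chars 34.

ML37jj34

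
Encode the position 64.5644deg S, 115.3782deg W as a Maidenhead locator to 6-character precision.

DC25hk

Shift to the Maidenhead origin (180°W, 90°S): lon 64.6218, lat 25.4356.
Field: 64.6218/20 → 3 → D, 25.4356/10 → 2 → C; chars DC.
Square: 4.6218/2 → 2, 5.4356/1 → 5; chars 25.
Subsquare: 0.6218/0.0833333 → 7 → h, 0.4356/0.0416667 → 10 → k; chars hk.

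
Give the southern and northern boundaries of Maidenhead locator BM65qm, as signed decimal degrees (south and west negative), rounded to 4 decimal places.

35.5000, 35.5417

Field B=1, M=12: +1·20° lon, +12·10° lat → SW at lon -160°, lat 30°.
Square 6, 5: +6·2° lon, +5·1° lat → SW at lon -148°, lat 35°.
Subsquare q=16, m=12: +16·0.0833333° lon, +12·0.0416667° lat → SW at lon -146.667°, lat 35.5°.
Cell spans 0.0833333° lon × 0.0416667° lat.
south 35.5000, north 35.5417.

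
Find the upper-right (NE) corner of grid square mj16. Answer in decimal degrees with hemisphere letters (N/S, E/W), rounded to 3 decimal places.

Field M=12, J=9: +12·20° lon, +9·10° lat → SW at lon 60°, lat 0°.
Square 1, 6: +1·2° lon, +6·1° lat → SW at lon 62°, lat 6°.
Cell spans 2° lon × 1° lat. NE corner is SW corner plus one full cell.
latitude 7.000° N, longitude 64.000° E.

7.000° N, 64.000° E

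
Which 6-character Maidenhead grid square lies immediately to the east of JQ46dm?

Longitude subsquare d = 3; +1 → 4 = e.
The latitude characters are unchanged.

JQ46em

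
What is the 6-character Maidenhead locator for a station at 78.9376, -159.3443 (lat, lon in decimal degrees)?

Offset from 180°W / 90°S: lon 20.6557°, lat 168.9376°.
Field: lon ⌊20.6557/20⌋ = 1 → B; lat ⌊168.9376/10⌋ = 16 → Q.
Square: lon ⌊0.6557/2⌋ = 0; lat ⌊8.9376/1⌋ = 8.
Subsquare: lon ⌊0.6557/0.0833333⌋ = 7 → h; lat ⌊0.9376/0.0416667⌋ = 22 → w.

BQ08hw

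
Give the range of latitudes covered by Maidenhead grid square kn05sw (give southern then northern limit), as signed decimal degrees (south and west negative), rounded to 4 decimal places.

45.9167, 45.9583

Field K=10, N=13: +10·20° lon, +13·10° lat → SW at lon 20°, lat 40°.
Square 0, 5: +0·2° lon, +5·1° lat → SW at lon 20°, lat 45°.
Subsquare s=18, w=22: +18·0.0833333° lon, +22·0.0416667° lat → SW at lon 21.5°, lat 45.9167°.
Cell spans 0.0833333° lon × 0.0416667° lat.
south 45.9167, north 45.9583.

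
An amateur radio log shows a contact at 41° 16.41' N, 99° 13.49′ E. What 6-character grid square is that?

NN91og

Shift to the Maidenhead origin (180°W, 90°S): lon 279.2248, lat 131.2735.
Field: 279.2248/20 → 13 → N, 131.2735/10 → 13 → N; chars NN.
Square: 19.2248/2 → 9, 1.2735/1 → 1; chars 91.
Subsquare: 1.2248/0.0833333 → 14 → o, 0.2735/0.0416667 → 6 → g; chars og.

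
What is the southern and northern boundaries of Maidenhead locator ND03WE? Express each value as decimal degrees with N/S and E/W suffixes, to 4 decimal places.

56.8333° S, 56.7917° S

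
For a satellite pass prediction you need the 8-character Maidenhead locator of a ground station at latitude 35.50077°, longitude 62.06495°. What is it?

Offset from 180°W / 90°S: lon 242.06495°, lat 125.50077°.
Field (20°×10°, letters A–R): 242.06495/20 → 12 → M, 125.50077/10 → 12 → M; chars MM.
Square (2°×1°, digits 0–9): 2.06495/2 → 1, 5.50077/1 → 5; chars 15.
Subsquare (5′×2.5′, letters a–x): 0.06495/0.0833333 → 0 → a, 0.50077/0.0416667 → 12 → m; chars am.
Extended square (30″×15″, digits 0–9): 0.06495/0.00833333 → 7, 0.00077/0.00416667 → 0; chars 70.

MM15am70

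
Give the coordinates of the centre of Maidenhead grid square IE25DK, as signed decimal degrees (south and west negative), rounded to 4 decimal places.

-44.5625, -15.7083

Field I=8, E=4: +8·20° lon, +4·10° lat → SW at lon -20°, lat -50°.
Square 2, 5: +2·2° lon, +5·1° lat → SW at lon -16°, lat -45°.
Subsquare d=3, k=10: +3·0.0833333° lon, +10·0.0416667° lat → SW at lon -15.75°, lat -44.5833°.
Cell spans 0.0833333° lon × 0.0416667° lat. Centre is SW corner plus half of each.
latitude -44.5625, longitude -15.7083.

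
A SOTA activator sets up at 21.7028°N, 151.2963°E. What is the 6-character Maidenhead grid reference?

QL51pq

Offset from 180°W / 90°S: lon 331.2963°, lat 111.7028°.
Field (20°×10°, letters A–R): lon ⌊331.2963/20⌋ = 16 → Q; lat ⌊111.7028/10⌋ = 11 → L.
Square (2°×1°, digits 0–9): lon ⌊11.2963/2⌋ = 5; lat ⌊1.7028/1⌋ = 1.
Subsquare (5′×2.5′, letters a–x): lon ⌊1.2963/0.0833333⌋ = 15 → p; lat ⌊0.7028/0.0416667⌋ = 16 → q.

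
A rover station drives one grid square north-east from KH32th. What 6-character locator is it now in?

Longitude subsquare t = 19; +1 → 20 = u.
Latitude subsquare h = 7; +1 → 8 = i.

KH32ui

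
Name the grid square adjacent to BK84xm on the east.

BK94am

Longitude subsquare x = 23; +1 → 24, wraps to 0 = a, carry into square.
Longitude square 8; +1 → 9.
The latitude characters are unchanged.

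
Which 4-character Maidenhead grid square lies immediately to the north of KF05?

KF06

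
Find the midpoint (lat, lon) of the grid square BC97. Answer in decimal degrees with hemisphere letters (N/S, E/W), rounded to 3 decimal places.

62.500° S, 141.000° W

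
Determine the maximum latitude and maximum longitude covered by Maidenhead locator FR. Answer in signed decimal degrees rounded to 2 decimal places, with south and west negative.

Field F=5, R=17: +5·20° lon, +17·10° lat → SW at lon -80°, lat 80°.
Cell spans 20° lon × 10° lat. NE corner is SW corner plus one full cell.
latitude 90.00, longitude -60.00.

90.00, -60.00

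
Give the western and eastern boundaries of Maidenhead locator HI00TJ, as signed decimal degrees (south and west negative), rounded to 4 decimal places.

Field H=7, I=8: +7·20° lon, +8·10° lat → SW at lon -40°, lat -10°.
Square 0, 0: +0·2° lon, +0·1° lat → SW at lon -40°, lat -10°.
Subsquare t=19, j=9: +19·0.0833333° lon, +9·0.0416667° lat → SW at lon -38.4167°, lat -9.625°.
Cell spans 0.0833333° lon × 0.0416667° lat.
west -38.4167, east -38.3333.

-38.4167, -38.3333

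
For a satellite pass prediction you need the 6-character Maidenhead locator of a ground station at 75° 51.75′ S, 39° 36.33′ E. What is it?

Add 180° to longitude and 90° to latitude: 219.6055, 14.1375.
Field: 219.6055/20 → 10 → K, 14.1375/10 → 1 → B; chars KB.
Square: 19.6055/2 → 9, 4.1375/1 → 4; chars 94.
Subsquare: 1.6055/0.0833333 → 19 → t, 0.1375/0.0416667 → 3 → d; chars td.

KB94td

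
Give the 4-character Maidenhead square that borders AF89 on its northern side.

Latitude square 9; +1 → 10, wraps to 0, carry into field.
Latitude field F = 5; +1 → 6 = G.
The longitude characters are unchanged.

AG80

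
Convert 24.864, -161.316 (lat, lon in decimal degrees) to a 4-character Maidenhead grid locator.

Shift to the Maidenhead origin (180°W, 90°S): lon 18.68, lat 114.86.
Field: lon ⌊18.68/20⌋ = 0 → A; lat ⌊114.86/10⌋ = 11 → L.
Square: lon ⌊18.68/2⌋ = 9; lat ⌊4.86/1⌋ = 4.

AL94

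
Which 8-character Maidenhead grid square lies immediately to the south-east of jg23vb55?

Longitude extended square 5; +1 → 6.
Latitude extended square 5; −1 → 4.

JG23vb64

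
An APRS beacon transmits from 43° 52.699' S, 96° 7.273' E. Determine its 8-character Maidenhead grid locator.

NE86bc49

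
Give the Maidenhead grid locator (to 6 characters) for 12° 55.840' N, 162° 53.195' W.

AK82nw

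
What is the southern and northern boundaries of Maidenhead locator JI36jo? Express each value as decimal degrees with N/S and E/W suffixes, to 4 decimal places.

3.4167° S, 3.3750° S

Field J=9, I=8: +9·20° lon, +8·10° lat → SW at lon 0°, lat -10°.
Square 3, 6: +3·2° lon, +6·1° lat → SW at lon 6°, lat -4°.
Subsquare j=9, o=14: +9·0.0833333° lon, +14·0.0416667° lat → SW at lon 6.75°, lat -3.41667°.
Cell spans 0.0833333° lon × 0.0416667° lat.
south 3.4167° S, north 3.3750° S.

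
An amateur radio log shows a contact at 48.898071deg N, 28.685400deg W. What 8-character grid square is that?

HN58pv75

Offset from 180°W / 90°S: lon 151.31460°, lat 138.89807°.
Field: lon ⌊151.31460/20⌋ = 7 → H; lat ⌊138.89807/10⌋ = 13 → N.
Square: lon ⌊11.31460/2⌋ = 5; lat ⌊8.89807/1⌋ = 8.
Subsquare: lon ⌊1.31460/0.0833333⌋ = 15 → p; lat ⌊0.89807/0.0416667⌋ = 21 → v.
Extended square: lon ⌊0.06460/0.00833333⌋ = 7; lat ⌊0.02307/0.00416667⌋ = 5.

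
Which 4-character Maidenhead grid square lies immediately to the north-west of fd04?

Longitude square 0; −1 → -1, wraps to 9, carry into field.
Longitude field F = 5; −1 → 4 = E.
Latitude square 4; +1 → 5.

ED95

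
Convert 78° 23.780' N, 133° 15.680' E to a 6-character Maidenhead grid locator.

PQ68pj

Offset from 180°W / 90°S: lon 313.2613°, lat 168.3963°.
Field: lon ⌊313.2613/20⌋ = 15 → P; lat ⌊168.3963/10⌋ = 16 → Q.
Square: lon ⌊13.2613/2⌋ = 6; lat ⌊8.3963/1⌋ = 8.
Subsquare: lon ⌊1.2613/0.0833333⌋ = 15 → p; lat ⌊0.3963/0.0416667⌋ = 9 → j.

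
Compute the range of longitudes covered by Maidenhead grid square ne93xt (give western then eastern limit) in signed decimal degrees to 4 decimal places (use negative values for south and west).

Field N=13, E=4: +13·20° lon, +4·10° lat → SW at lon 80°, lat -50°.
Square 9, 3: +9·2° lon, +3·1° lat → SW at lon 98°, lat -47°.
Subsquare x=23, t=19: +23·0.0833333° lon, +19·0.0416667° lat → SW at lon 99.9167°, lat -46.2083°.
Cell spans 0.0833333° lon × 0.0416667° lat.
west 99.9167, east 100.0000.

99.9167, 100.0000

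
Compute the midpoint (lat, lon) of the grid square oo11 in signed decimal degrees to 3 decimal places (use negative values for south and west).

Field O=14, O=14: +14·20° lon, +14·10° lat → SW at lon 100°, lat 50°.
Square 1, 1: +1·2° lon, +1·1° lat → SW at lon 102°, lat 51°.
Cell spans 2° lon × 1° lat. Centre is SW corner plus half of each.
latitude 51.500, longitude 103.000.

51.500, 103.000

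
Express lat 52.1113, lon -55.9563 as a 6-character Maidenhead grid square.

Add 180° to longitude and 90° to latitude: 124.0437, 142.1113.
Field: lon ⌊124.0437/20⌋ = 6 → G; lat ⌊142.1113/10⌋ = 14 → O.
Square: lon ⌊4.0437/2⌋ = 2; lat ⌊2.1113/1⌋ = 2.
Subsquare: lon ⌊0.0437/0.0833333⌋ = 0 → a; lat ⌊0.1113/0.0416667⌋ = 2 → c.

GO22ac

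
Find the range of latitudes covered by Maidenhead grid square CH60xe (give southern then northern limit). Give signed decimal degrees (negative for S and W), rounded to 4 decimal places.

Field C=2, H=7: +2·20° lon, +7·10° lat → SW at lon -140°, lat -20°.
Square 6, 0: +6·2° lon, +0·1° lat → SW at lon -128°, lat -20°.
Subsquare x=23, e=4: +23·0.0833333° lon, +4·0.0416667° lat → SW at lon -126.083°, lat -19.8333°.
Cell spans 0.0833333° lon × 0.0416667° lat.
south -19.8333, north -19.7917.

-19.8333, -19.7917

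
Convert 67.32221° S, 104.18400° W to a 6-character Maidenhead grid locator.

DC72vq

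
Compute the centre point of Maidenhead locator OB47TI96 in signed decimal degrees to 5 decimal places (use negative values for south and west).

Field O=14, B=1: +14·20° lon, +1·10° lat → SW at lon 100°, lat -80°.
Square 4, 7: +4·2° lon, +7·1° lat → SW at lon 108°, lat -73°.
Subsquare t=19, i=8: +19·0.0833333° lon, +8·0.0416667° lat → SW at lon 109.583°, lat -72.6667°.
Extended square 9, 6: +9·0.00833333° lon, +6·0.00416667° lat → SW at lon 109.658°, lat -72.6417°.
Cell spans 0.00833333° lon × 0.00416667° lat. Centre is SW corner plus half of each.
latitude -72.63958, longitude 109.66250.

-72.63958, 109.66250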